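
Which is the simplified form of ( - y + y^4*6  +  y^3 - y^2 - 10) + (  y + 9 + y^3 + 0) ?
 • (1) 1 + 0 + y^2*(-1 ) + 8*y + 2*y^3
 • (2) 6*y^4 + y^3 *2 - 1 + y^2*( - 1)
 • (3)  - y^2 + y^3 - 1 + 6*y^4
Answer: 2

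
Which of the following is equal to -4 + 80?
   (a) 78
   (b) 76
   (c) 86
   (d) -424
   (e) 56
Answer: b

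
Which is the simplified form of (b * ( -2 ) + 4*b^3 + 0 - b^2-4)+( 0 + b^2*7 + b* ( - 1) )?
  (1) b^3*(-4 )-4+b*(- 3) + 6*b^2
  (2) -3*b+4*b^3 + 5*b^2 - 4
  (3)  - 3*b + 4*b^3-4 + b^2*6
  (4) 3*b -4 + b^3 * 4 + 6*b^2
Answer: 3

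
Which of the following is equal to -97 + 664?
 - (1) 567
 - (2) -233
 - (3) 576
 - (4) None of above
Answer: 1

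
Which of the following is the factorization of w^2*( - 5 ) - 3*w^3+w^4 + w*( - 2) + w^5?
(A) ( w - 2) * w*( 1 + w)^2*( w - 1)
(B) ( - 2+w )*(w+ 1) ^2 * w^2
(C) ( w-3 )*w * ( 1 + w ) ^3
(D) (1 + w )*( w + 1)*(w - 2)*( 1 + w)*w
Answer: D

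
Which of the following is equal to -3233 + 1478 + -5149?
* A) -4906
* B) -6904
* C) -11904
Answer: B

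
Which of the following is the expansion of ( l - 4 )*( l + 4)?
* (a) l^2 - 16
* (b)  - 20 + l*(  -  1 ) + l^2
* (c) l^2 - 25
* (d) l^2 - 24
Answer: a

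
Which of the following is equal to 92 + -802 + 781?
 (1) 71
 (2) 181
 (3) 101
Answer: 1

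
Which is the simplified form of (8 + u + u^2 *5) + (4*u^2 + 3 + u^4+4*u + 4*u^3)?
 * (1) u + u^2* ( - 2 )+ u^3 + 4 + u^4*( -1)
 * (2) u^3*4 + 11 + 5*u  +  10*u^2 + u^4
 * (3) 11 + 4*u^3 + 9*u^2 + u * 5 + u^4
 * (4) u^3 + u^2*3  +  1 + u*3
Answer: 3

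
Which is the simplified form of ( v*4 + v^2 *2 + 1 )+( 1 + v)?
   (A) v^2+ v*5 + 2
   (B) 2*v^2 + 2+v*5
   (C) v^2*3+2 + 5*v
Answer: B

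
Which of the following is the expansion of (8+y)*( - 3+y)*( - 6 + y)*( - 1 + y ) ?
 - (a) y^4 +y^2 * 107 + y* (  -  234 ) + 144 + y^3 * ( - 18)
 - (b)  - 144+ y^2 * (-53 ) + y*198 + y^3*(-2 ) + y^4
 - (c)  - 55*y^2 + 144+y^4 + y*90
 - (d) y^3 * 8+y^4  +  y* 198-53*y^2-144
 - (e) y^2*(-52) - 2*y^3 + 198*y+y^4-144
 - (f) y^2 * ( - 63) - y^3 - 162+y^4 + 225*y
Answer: b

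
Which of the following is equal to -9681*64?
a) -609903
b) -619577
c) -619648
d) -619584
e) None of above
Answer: d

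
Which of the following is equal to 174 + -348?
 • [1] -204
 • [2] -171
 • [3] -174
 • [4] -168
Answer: 3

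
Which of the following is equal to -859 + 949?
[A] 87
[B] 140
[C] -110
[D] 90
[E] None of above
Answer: D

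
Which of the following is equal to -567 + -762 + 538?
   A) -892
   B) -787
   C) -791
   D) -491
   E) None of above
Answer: C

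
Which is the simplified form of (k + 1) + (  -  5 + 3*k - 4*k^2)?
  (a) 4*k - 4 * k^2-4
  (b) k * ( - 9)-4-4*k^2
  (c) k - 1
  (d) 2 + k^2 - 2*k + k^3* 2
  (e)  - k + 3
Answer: a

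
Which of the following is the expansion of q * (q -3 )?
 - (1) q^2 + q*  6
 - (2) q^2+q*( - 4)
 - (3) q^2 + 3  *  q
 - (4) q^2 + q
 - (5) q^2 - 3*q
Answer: 5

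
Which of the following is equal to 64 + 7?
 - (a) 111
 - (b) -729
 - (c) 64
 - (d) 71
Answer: d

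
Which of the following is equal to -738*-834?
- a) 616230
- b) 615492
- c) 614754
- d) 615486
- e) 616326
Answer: b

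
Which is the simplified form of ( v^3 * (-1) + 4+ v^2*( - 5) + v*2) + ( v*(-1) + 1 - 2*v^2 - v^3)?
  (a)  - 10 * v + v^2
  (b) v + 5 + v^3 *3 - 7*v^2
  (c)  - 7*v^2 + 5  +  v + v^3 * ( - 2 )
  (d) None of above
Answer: c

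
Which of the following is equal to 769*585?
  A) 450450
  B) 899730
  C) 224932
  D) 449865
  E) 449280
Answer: D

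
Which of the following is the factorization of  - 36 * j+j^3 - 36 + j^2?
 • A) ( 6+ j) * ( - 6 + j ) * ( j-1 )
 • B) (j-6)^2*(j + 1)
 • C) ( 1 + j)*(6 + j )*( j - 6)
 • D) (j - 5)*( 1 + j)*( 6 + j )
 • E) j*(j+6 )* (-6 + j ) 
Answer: C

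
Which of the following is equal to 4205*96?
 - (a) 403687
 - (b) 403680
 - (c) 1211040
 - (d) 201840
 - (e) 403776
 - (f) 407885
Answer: b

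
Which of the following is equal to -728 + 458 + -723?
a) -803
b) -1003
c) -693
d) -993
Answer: d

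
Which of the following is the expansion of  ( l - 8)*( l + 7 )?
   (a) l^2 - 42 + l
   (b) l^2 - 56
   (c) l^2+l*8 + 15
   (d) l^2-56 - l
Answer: d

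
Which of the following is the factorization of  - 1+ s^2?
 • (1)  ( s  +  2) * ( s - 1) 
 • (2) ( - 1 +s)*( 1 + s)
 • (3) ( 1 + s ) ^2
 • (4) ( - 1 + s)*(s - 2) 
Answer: 2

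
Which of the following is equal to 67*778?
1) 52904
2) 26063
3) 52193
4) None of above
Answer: 4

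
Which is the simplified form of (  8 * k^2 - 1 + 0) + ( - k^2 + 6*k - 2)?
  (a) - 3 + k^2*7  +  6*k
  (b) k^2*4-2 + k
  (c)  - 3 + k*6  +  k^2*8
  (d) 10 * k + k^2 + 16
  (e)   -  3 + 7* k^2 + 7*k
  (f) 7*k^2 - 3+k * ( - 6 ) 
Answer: a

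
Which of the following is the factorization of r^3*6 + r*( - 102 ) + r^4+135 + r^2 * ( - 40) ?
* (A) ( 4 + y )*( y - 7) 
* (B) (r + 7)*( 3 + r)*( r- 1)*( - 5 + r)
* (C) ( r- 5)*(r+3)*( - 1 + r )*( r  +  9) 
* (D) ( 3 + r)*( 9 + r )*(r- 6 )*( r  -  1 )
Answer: C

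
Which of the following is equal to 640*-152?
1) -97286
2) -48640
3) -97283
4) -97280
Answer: 4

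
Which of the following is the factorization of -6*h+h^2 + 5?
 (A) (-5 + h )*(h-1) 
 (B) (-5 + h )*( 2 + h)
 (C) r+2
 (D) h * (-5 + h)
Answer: A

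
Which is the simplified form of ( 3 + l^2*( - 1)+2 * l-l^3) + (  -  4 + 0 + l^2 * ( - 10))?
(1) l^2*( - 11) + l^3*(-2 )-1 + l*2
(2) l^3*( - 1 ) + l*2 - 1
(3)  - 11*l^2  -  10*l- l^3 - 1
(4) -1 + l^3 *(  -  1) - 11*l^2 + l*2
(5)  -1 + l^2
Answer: 4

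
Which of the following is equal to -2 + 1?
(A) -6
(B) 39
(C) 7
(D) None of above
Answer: D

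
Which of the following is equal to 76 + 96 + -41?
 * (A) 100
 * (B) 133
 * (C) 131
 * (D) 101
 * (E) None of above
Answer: C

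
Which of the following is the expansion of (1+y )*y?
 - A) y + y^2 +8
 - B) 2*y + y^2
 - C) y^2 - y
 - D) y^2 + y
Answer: D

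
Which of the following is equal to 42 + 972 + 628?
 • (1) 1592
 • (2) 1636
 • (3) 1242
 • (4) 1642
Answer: 4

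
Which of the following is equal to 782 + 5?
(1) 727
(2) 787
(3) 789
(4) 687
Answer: 2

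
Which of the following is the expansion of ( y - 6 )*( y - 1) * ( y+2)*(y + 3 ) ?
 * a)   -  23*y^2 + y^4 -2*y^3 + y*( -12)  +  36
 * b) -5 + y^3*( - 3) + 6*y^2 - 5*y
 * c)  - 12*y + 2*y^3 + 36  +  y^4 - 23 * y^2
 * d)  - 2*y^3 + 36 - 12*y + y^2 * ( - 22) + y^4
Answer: a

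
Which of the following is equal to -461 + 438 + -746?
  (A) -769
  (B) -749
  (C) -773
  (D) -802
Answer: A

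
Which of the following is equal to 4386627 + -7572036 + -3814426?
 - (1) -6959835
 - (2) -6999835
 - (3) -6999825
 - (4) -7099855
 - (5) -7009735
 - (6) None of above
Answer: 2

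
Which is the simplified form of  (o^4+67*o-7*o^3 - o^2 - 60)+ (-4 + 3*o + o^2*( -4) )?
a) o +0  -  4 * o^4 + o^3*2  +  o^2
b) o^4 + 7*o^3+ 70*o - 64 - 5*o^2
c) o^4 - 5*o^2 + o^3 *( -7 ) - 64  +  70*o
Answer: c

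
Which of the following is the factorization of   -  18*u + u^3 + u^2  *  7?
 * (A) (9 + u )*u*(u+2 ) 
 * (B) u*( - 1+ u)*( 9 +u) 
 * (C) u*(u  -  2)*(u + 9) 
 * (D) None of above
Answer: C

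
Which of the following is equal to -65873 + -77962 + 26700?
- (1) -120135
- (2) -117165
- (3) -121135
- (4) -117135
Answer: 4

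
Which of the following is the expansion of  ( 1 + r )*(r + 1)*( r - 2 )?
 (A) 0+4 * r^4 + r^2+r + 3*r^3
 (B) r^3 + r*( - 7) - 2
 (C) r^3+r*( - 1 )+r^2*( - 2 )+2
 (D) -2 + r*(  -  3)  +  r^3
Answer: D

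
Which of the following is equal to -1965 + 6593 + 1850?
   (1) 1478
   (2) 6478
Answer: 2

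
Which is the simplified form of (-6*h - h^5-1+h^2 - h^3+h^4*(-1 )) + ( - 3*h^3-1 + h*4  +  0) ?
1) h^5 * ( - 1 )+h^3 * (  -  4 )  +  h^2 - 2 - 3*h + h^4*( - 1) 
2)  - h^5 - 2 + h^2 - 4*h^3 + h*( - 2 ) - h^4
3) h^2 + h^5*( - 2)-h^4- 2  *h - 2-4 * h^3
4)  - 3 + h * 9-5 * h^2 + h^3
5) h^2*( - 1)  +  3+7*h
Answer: 2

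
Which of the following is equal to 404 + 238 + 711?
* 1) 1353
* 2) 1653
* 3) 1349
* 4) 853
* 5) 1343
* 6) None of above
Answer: 1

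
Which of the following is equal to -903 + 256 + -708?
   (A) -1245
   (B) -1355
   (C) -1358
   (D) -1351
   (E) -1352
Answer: B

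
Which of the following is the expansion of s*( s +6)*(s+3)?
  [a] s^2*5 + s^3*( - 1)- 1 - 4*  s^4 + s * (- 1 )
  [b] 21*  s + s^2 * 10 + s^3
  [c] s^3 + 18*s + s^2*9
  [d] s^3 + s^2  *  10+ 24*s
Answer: c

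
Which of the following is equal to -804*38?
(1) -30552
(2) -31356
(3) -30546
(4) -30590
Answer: 1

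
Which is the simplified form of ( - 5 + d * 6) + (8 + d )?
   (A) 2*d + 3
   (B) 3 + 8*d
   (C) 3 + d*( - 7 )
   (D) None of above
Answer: D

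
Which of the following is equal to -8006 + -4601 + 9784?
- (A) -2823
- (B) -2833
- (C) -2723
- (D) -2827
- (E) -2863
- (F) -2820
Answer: A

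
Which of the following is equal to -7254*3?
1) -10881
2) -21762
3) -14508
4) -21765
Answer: 2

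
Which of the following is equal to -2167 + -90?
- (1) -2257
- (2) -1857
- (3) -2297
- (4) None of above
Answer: 1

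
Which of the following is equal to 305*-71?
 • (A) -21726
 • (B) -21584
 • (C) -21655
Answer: C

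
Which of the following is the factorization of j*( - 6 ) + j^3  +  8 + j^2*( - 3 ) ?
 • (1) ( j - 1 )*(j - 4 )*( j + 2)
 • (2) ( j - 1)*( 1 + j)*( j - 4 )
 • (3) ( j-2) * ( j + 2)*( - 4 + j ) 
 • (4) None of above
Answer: 1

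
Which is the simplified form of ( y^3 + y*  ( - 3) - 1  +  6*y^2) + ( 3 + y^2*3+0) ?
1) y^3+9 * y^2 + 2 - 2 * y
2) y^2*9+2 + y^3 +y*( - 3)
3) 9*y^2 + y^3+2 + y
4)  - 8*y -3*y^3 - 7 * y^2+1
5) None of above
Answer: 2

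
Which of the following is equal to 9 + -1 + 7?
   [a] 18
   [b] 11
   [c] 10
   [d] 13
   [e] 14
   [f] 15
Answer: f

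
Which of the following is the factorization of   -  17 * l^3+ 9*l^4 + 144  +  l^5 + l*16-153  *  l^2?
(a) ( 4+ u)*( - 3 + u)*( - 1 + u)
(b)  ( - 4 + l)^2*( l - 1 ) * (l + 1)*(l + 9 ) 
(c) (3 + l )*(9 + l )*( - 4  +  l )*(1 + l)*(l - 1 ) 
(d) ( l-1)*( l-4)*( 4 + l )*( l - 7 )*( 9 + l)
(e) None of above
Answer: e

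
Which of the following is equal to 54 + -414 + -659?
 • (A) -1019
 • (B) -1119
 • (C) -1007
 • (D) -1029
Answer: A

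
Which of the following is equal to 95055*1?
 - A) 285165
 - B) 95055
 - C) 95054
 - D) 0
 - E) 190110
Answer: B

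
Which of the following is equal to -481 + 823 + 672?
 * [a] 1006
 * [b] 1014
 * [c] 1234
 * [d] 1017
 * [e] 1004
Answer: b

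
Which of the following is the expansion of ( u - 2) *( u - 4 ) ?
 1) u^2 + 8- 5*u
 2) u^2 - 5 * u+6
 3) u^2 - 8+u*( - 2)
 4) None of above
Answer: 4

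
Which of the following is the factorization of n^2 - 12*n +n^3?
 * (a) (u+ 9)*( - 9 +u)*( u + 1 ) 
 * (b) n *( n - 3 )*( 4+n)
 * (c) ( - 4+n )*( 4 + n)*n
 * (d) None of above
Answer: b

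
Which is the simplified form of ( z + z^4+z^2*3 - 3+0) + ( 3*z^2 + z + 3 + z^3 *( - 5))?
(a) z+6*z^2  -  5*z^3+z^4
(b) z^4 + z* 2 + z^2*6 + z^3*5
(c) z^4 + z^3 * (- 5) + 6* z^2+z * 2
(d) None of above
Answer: c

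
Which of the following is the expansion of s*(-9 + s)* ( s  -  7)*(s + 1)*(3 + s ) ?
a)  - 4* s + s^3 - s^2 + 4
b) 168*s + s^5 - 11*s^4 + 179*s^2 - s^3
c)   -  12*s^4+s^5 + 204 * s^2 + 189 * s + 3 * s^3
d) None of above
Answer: d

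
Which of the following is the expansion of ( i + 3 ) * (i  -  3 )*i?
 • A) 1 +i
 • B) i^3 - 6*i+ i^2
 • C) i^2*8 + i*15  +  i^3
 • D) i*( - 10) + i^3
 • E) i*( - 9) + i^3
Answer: E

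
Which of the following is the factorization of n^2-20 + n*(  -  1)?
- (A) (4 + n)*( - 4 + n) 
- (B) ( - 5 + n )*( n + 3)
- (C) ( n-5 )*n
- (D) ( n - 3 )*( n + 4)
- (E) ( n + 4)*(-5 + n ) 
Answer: E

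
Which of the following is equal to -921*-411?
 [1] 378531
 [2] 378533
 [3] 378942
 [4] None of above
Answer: 1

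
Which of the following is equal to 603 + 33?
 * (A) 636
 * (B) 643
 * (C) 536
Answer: A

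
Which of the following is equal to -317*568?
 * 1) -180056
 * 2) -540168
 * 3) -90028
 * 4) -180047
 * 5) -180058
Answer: 1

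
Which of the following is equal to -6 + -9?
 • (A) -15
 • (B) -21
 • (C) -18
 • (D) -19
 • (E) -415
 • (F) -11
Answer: A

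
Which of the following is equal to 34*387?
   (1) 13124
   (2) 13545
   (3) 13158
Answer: 3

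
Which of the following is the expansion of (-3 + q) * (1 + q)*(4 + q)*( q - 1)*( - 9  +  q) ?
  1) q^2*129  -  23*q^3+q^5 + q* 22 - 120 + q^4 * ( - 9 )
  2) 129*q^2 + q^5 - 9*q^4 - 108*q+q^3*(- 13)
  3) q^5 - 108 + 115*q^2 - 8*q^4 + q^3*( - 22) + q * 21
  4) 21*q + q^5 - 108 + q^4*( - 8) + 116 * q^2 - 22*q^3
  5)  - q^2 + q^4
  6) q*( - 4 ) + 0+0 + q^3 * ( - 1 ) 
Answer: 4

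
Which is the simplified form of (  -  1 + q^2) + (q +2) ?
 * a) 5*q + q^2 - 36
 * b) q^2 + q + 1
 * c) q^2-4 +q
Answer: b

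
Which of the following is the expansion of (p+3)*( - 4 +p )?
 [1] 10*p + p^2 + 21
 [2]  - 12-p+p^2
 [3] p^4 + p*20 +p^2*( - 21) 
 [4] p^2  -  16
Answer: 2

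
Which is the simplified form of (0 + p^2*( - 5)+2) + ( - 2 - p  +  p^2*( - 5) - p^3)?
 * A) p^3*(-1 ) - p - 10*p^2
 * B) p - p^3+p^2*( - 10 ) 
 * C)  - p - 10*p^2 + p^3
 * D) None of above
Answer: A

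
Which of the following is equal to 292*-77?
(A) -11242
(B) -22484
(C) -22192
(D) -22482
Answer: B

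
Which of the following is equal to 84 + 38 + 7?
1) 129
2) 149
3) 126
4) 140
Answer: 1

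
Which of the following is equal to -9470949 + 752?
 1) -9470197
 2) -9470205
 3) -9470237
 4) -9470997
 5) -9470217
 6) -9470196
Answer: 1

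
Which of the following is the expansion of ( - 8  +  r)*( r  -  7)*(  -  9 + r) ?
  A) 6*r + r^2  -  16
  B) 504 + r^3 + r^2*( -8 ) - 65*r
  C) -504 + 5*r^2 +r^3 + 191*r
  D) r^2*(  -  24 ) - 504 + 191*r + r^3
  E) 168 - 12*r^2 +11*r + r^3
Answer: D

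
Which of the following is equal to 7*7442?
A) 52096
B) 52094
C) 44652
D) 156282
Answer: B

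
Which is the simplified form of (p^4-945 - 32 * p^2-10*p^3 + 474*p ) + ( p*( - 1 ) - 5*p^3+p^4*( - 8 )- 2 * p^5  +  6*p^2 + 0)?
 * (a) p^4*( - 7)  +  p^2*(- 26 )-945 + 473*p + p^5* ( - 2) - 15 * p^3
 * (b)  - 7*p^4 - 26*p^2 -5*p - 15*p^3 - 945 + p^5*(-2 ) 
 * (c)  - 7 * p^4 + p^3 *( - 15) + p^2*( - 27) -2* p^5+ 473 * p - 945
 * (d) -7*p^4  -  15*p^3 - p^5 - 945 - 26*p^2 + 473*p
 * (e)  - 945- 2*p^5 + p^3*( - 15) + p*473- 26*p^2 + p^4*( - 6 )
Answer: a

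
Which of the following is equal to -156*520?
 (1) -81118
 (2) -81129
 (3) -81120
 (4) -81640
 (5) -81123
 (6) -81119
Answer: 3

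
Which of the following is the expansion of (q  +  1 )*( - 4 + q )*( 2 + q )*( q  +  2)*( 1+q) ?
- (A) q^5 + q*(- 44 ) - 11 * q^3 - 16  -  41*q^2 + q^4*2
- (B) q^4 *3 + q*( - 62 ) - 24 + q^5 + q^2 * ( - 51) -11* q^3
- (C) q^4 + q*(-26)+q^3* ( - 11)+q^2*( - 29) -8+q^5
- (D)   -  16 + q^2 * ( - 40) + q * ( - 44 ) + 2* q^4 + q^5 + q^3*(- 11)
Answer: D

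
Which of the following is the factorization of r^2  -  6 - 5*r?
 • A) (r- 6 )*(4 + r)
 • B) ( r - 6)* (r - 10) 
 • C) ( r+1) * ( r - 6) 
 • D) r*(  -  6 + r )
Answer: C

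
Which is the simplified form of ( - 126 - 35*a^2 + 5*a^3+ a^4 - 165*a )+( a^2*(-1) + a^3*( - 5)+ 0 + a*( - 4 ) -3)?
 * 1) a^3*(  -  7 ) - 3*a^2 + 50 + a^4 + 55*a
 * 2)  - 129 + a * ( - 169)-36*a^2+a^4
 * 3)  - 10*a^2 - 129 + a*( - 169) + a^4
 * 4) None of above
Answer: 2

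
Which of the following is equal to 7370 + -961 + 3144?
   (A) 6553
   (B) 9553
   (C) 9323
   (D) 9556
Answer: B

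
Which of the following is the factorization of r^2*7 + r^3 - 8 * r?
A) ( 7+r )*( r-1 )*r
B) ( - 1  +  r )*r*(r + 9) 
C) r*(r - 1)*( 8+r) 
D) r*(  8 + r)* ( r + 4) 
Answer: C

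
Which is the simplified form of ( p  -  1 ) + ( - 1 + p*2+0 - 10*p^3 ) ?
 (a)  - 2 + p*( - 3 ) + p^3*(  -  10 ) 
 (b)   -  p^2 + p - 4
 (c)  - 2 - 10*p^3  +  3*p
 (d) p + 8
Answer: c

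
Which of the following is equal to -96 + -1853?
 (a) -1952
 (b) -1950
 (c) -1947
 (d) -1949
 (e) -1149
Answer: d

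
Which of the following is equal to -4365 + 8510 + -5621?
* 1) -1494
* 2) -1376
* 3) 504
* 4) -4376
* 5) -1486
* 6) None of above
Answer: 6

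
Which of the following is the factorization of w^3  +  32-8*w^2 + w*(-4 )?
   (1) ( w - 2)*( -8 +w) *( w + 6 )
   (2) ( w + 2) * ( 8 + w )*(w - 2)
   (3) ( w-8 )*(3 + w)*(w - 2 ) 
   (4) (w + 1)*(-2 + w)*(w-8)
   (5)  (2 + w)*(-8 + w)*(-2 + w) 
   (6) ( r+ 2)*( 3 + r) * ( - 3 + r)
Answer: 5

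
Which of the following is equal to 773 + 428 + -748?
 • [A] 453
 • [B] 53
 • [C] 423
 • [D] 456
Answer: A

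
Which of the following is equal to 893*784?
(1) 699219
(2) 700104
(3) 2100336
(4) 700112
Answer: 4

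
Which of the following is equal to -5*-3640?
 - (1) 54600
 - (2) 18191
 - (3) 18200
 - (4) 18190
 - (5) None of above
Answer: 3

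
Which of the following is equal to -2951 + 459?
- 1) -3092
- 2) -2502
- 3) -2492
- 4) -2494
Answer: 3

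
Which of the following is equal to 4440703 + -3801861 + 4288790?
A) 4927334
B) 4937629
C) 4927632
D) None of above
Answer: C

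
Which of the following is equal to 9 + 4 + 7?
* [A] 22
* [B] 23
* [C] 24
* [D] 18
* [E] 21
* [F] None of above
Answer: F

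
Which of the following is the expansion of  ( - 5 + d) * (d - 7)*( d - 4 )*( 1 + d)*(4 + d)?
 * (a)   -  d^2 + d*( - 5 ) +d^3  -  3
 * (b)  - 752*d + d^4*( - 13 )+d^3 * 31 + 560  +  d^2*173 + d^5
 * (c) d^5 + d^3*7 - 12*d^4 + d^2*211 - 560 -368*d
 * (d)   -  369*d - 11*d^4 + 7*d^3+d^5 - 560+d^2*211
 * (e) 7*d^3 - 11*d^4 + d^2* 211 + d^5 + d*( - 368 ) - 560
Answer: e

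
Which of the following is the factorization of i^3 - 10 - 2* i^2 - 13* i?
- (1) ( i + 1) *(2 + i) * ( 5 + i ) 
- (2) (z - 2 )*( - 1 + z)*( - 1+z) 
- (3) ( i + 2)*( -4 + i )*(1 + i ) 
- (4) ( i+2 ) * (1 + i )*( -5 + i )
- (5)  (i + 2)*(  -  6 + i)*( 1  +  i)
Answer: 4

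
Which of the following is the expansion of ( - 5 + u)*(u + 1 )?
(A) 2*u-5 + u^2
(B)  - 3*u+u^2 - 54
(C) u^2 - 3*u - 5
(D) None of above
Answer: D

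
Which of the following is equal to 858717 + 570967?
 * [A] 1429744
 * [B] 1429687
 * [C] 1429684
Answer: C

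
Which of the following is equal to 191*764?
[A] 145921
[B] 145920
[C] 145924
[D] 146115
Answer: C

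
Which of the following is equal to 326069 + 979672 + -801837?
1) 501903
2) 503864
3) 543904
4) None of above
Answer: 4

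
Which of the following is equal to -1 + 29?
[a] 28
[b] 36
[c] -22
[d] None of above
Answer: a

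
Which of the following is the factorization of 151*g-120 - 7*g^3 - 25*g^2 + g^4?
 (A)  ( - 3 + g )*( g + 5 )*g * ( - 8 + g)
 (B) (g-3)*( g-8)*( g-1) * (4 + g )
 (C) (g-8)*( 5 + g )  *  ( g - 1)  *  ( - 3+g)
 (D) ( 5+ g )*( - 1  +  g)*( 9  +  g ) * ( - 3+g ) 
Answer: C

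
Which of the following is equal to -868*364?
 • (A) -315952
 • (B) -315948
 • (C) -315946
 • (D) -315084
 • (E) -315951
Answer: A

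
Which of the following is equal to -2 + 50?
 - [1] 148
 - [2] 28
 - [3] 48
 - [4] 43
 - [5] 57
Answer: 3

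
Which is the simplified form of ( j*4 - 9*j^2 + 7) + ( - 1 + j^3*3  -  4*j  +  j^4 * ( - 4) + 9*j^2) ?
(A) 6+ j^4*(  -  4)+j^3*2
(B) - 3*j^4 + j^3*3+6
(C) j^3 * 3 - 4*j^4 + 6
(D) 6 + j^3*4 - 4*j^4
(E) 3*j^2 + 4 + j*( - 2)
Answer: C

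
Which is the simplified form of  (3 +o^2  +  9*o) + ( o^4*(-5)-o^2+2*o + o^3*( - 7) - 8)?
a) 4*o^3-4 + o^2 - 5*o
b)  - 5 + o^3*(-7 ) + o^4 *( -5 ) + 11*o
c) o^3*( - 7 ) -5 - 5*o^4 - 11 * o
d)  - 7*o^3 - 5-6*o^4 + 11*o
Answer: b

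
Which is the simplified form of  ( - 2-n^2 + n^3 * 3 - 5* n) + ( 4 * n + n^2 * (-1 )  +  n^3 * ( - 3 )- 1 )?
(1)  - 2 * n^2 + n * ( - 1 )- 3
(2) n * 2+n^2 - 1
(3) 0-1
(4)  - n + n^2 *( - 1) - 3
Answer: 1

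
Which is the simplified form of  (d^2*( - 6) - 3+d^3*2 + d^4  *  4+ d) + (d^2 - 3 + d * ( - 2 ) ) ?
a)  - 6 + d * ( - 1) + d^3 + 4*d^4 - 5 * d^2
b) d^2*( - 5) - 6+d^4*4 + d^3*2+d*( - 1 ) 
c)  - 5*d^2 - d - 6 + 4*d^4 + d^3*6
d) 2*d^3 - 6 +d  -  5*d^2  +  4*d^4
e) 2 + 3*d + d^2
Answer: b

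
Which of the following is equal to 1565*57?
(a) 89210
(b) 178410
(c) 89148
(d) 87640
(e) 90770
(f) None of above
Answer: f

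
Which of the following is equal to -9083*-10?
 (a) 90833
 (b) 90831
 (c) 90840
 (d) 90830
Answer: d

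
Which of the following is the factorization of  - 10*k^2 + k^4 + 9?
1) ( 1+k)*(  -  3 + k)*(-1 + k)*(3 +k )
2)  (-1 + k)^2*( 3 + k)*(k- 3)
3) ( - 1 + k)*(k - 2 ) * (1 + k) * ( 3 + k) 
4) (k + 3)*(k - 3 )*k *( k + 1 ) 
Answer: 1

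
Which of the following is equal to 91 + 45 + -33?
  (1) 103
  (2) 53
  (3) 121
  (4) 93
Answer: 1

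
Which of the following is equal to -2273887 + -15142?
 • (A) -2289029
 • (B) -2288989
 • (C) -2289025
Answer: A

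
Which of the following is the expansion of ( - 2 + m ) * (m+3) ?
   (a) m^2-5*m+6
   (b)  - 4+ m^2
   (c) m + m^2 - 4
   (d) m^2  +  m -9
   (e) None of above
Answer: e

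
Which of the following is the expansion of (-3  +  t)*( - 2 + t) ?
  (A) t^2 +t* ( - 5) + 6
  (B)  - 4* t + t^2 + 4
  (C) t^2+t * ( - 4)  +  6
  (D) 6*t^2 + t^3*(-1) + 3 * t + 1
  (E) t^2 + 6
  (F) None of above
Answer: A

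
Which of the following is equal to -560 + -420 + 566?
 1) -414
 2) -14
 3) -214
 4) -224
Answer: 1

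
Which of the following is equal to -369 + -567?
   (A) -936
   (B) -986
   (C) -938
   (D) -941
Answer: A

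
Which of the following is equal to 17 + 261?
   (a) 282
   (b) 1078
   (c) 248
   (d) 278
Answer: d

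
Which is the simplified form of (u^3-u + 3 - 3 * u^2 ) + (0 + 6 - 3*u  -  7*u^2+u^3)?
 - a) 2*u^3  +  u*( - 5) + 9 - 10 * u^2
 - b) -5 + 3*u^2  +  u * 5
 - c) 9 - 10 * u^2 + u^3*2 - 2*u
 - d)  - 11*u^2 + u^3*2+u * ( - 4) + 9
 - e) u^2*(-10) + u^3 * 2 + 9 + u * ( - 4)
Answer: e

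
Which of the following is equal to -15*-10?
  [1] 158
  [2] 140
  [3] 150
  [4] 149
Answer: 3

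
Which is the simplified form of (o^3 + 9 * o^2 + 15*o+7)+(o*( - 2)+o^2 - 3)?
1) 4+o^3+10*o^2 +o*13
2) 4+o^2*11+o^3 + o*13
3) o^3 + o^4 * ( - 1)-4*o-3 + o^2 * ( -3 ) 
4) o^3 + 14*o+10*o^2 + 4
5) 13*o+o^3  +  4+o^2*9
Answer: 1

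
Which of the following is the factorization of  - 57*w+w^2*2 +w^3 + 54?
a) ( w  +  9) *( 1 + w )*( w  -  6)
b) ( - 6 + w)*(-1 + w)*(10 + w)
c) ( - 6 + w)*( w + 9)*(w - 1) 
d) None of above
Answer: c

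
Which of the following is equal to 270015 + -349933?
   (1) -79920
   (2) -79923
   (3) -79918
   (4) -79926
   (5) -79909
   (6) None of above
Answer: 3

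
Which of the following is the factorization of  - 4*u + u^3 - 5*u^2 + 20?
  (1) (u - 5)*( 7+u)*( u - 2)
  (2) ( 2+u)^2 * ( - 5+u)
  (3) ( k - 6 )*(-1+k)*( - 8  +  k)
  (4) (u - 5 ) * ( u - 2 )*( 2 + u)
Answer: 4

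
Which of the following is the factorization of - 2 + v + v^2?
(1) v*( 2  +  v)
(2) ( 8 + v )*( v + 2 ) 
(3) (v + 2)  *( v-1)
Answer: 3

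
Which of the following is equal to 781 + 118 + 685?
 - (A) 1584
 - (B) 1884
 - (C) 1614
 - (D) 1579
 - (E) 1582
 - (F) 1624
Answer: A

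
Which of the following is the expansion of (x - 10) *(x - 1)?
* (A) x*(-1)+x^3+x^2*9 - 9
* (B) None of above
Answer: B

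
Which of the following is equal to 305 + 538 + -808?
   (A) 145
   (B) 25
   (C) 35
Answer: C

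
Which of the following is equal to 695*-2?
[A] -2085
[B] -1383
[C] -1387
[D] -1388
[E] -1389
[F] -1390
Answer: F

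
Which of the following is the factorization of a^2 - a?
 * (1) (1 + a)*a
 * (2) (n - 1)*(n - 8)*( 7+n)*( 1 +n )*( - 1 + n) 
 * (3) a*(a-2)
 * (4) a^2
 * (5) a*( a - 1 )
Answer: 5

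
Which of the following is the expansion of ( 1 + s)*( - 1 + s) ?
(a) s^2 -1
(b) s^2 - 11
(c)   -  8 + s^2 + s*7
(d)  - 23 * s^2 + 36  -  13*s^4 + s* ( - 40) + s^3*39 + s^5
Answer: a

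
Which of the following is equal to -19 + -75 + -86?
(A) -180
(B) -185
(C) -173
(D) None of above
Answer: A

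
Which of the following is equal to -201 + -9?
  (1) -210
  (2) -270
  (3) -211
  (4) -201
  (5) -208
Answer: 1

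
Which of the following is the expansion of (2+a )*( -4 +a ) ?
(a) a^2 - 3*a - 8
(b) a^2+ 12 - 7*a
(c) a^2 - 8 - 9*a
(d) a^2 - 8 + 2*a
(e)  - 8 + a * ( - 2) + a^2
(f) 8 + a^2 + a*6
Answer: e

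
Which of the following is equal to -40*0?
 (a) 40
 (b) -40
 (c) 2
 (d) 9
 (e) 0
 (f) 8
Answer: e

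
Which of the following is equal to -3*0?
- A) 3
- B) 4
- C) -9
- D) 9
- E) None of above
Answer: E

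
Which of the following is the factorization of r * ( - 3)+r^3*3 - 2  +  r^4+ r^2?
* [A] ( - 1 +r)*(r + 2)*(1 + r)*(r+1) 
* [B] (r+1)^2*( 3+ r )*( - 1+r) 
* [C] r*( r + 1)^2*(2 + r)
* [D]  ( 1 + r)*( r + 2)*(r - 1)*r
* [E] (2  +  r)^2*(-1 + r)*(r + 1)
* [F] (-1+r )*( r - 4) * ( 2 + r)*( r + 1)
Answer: A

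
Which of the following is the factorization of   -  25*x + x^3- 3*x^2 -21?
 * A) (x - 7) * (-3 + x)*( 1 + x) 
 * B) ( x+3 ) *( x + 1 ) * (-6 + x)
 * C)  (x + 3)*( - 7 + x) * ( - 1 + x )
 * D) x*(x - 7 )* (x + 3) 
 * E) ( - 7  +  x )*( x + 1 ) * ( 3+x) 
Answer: E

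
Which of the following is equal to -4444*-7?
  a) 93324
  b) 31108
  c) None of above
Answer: b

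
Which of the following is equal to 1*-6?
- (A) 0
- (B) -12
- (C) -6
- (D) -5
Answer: C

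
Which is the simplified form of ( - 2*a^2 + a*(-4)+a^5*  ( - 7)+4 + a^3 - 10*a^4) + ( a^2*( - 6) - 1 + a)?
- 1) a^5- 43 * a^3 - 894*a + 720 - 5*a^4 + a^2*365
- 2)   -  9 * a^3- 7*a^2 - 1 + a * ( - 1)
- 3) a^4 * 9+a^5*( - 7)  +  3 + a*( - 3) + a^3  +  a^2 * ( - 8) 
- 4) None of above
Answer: 4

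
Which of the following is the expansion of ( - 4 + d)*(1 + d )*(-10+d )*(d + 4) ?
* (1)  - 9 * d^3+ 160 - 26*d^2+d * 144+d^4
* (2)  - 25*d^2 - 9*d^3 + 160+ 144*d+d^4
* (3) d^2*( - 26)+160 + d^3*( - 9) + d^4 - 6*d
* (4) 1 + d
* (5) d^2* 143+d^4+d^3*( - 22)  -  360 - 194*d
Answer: 1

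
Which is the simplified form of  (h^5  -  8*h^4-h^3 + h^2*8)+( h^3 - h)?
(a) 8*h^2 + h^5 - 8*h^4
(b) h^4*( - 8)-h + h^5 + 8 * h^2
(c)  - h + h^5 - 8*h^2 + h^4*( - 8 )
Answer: b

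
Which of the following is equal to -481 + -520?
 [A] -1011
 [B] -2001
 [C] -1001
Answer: C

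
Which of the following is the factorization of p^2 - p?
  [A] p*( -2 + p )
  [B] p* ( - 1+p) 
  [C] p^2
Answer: B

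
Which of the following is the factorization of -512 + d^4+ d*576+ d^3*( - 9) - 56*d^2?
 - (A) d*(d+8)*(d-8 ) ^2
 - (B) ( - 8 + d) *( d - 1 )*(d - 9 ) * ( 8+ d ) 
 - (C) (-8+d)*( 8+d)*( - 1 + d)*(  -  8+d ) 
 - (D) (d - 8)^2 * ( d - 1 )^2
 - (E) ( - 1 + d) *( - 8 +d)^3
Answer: C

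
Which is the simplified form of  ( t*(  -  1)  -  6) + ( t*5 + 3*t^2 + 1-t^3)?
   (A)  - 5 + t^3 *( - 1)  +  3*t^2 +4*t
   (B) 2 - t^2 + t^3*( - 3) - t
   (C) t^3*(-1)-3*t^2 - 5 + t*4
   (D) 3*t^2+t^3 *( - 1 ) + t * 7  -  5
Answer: A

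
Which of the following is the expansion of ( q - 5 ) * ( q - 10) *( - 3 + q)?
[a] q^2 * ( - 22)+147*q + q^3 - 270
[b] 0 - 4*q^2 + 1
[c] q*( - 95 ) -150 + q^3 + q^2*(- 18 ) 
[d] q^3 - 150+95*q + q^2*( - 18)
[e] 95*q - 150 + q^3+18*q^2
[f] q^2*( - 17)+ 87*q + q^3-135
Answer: d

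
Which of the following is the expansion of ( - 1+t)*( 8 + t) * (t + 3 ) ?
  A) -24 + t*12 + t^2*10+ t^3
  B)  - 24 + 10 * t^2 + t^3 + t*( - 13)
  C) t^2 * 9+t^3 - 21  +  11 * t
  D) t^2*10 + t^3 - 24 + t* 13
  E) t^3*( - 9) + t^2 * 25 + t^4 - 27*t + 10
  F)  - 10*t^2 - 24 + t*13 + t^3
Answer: D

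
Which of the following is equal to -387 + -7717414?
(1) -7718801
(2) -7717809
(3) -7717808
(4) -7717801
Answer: 4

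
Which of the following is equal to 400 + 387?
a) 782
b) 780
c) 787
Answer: c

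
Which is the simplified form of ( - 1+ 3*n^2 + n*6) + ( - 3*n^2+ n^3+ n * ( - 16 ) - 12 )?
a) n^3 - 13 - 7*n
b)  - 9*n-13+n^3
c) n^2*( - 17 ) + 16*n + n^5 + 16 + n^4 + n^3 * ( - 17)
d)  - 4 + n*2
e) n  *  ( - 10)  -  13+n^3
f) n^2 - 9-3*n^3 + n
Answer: e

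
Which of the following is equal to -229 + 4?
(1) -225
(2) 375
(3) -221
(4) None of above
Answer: 1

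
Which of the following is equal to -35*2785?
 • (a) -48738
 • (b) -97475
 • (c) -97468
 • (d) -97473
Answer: b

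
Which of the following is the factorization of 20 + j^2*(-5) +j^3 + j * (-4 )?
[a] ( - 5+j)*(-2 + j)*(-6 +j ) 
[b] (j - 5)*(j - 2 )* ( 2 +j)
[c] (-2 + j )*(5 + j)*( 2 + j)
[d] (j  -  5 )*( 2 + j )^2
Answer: b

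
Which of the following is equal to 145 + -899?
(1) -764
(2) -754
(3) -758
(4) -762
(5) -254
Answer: 2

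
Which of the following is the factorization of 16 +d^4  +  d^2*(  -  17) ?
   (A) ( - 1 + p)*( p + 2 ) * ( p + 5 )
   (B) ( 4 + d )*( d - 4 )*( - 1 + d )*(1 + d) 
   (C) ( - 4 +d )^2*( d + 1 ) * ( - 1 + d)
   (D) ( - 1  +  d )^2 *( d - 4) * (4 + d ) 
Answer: B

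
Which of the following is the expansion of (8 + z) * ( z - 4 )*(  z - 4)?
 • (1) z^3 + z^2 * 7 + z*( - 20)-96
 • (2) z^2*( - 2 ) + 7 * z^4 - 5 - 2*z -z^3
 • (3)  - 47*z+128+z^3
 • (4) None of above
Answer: 4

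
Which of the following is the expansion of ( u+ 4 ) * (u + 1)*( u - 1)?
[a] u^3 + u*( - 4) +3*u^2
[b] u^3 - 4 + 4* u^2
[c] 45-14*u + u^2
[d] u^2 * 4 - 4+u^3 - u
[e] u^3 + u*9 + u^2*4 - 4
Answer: d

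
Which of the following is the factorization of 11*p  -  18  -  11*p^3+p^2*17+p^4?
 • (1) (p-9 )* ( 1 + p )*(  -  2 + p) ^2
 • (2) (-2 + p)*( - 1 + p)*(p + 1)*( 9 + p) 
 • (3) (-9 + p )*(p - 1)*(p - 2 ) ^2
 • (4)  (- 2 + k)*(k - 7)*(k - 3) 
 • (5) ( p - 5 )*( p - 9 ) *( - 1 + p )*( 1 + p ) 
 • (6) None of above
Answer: 6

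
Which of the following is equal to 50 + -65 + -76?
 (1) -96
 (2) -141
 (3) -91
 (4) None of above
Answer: 3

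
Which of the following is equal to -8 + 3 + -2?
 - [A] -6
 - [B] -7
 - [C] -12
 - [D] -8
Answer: B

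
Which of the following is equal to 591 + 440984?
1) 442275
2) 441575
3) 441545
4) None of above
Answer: 2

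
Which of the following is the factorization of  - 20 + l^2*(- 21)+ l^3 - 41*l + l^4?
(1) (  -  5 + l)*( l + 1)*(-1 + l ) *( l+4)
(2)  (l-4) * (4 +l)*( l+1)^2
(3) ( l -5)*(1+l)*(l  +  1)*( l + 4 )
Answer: 3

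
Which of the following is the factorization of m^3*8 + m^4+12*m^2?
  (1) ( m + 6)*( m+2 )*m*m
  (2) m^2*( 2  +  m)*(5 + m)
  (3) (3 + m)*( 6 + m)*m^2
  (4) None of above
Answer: 1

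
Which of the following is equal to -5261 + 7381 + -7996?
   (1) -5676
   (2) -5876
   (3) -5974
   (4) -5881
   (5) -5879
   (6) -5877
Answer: 2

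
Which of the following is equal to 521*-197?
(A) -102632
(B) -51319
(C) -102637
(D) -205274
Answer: C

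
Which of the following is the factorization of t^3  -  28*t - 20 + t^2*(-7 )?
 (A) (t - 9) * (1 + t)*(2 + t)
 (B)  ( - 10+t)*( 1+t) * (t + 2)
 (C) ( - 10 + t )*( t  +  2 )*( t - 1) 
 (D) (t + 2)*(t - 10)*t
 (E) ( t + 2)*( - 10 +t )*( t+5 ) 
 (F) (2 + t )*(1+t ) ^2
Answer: B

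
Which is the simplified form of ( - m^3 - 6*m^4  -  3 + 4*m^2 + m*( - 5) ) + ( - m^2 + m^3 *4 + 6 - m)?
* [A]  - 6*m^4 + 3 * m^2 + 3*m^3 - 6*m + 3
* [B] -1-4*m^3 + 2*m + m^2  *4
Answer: A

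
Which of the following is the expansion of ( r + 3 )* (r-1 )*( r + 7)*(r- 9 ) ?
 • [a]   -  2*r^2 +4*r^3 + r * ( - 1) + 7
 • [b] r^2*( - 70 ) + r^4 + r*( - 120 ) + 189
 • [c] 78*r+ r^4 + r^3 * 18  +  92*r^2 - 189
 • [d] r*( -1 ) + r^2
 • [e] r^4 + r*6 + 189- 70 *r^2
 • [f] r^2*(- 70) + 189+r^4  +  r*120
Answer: b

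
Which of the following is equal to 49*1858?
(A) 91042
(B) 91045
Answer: A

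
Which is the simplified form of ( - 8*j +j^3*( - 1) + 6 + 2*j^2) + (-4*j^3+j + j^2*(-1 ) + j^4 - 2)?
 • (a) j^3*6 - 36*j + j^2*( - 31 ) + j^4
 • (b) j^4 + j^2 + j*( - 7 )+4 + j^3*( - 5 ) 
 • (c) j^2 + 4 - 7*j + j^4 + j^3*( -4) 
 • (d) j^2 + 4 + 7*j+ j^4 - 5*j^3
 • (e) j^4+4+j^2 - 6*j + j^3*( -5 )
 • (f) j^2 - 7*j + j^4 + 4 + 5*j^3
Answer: b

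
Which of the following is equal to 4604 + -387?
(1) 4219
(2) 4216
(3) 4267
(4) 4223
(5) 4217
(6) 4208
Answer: 5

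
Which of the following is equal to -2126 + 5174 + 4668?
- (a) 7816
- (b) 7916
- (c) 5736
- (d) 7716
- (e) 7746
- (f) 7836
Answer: d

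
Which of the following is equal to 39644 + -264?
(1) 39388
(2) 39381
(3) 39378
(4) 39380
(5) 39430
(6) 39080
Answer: 4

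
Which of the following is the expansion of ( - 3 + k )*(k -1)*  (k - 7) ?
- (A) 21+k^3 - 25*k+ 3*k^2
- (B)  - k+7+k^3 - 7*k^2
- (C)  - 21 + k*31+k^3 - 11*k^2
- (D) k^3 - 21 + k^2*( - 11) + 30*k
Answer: C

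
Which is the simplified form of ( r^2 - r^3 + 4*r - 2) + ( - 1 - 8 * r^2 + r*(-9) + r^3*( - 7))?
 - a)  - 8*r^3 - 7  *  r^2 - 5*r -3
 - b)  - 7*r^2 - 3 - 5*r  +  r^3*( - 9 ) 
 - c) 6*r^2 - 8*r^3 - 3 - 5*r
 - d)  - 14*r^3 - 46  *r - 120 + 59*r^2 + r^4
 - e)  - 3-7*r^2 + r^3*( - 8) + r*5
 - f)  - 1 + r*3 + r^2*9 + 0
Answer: a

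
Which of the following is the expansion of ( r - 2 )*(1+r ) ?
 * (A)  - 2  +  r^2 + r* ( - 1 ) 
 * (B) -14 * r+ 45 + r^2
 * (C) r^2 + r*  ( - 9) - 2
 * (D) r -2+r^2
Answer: A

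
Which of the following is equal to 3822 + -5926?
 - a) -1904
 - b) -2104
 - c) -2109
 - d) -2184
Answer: b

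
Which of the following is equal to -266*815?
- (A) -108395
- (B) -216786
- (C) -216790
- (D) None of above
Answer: C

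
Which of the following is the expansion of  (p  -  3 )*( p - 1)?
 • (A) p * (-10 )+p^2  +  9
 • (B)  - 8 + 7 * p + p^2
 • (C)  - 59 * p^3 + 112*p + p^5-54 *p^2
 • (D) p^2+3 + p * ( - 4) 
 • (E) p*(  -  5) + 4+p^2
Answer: D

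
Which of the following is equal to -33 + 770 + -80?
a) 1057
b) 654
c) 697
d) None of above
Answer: d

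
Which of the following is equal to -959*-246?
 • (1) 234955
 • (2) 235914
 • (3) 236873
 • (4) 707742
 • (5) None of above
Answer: 2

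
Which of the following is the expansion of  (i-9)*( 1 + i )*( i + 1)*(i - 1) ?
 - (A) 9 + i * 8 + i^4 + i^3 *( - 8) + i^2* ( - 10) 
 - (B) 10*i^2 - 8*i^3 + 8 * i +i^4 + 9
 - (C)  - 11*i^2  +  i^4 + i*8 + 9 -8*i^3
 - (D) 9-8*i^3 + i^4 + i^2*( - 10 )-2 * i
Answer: A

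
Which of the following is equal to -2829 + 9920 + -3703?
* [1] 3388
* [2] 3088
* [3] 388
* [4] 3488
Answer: 1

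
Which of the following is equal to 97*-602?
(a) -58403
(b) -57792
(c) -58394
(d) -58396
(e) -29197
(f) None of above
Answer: c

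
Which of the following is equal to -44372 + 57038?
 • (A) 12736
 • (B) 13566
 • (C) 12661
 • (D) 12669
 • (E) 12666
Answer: E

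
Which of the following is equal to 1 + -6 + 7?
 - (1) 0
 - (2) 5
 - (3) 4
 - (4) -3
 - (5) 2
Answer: 5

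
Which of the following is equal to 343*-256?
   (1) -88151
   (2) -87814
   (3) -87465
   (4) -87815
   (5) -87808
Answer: 5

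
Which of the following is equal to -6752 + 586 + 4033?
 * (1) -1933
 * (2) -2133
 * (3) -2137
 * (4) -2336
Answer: 2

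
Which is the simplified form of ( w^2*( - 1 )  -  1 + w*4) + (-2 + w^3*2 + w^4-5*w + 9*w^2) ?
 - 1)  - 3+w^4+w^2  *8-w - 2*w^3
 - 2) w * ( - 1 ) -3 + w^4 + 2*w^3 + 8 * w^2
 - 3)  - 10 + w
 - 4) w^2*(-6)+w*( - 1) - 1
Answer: 2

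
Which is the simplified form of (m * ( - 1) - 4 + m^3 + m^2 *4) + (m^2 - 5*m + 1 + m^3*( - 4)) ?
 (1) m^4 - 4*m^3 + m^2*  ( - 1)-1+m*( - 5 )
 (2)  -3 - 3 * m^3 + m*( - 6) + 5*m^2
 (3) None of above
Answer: 2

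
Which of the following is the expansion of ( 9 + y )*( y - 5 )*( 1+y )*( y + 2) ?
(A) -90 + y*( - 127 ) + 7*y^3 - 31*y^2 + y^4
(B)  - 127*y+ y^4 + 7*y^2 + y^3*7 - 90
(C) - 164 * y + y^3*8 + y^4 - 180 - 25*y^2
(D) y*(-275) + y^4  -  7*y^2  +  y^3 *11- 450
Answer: A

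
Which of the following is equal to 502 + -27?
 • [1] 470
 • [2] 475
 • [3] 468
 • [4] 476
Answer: 2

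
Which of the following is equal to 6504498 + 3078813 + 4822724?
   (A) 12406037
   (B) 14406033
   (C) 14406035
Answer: C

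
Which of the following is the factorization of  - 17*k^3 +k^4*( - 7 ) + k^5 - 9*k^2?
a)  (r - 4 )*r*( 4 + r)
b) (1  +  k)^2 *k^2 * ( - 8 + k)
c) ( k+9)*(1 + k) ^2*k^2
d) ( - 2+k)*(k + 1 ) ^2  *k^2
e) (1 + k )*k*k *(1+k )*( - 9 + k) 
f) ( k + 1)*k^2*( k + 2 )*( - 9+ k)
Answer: e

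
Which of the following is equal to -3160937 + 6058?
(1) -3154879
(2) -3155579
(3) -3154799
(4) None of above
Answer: 1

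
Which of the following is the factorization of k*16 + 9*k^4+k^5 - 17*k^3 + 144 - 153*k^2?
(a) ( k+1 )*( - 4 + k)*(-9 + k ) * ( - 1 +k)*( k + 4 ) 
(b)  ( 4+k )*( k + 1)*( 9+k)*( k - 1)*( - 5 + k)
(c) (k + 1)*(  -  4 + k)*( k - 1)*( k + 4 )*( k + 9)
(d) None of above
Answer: c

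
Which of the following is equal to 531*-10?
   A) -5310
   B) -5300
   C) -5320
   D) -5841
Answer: A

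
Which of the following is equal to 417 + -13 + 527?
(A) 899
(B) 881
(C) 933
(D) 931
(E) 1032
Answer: D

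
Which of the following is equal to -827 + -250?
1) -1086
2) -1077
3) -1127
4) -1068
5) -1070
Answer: 2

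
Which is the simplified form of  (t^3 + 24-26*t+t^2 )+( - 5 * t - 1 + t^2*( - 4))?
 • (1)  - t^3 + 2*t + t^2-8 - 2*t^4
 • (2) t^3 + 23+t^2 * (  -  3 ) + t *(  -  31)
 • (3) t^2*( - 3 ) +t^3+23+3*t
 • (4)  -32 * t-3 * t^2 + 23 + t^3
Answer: 2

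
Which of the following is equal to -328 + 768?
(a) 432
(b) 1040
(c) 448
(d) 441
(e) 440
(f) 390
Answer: e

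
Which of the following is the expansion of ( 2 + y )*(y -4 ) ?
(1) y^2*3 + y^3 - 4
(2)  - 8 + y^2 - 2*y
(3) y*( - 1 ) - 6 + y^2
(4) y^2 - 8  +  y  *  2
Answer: 2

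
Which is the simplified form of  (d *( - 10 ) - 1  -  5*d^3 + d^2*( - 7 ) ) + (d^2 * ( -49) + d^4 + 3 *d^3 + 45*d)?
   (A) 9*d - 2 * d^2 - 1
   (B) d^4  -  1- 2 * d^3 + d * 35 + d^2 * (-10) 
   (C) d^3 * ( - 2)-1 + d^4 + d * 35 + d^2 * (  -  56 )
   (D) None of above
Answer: C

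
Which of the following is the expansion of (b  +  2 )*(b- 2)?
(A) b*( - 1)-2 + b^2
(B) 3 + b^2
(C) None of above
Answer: C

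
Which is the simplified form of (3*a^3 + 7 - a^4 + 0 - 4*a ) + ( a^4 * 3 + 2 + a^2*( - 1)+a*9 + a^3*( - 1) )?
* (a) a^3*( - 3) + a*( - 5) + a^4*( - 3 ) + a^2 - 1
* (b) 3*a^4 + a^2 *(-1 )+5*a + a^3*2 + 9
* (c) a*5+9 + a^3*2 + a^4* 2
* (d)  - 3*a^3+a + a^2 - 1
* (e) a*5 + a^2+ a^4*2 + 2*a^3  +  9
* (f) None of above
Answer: f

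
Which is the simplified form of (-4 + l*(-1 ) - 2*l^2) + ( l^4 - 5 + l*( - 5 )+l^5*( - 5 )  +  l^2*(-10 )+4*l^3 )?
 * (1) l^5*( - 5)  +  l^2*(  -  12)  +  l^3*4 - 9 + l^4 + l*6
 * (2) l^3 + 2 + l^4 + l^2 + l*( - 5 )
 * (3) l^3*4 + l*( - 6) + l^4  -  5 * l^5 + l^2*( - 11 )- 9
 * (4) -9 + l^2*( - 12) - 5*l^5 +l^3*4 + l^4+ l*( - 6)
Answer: 4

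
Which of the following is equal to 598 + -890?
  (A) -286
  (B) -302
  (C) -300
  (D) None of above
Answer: D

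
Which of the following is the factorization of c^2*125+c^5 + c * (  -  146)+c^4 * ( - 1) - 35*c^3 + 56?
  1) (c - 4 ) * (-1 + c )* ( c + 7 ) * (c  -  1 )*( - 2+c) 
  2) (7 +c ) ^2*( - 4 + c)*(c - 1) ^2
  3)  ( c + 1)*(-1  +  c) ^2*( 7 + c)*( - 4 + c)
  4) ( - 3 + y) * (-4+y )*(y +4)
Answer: 1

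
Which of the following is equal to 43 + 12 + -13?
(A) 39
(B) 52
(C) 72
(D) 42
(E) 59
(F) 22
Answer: D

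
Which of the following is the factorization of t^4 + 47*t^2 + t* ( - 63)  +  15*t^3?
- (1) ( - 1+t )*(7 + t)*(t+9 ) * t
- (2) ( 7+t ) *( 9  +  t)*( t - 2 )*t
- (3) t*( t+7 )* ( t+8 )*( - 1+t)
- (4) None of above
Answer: 1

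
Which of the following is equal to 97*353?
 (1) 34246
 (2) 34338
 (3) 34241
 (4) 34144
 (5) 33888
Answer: 3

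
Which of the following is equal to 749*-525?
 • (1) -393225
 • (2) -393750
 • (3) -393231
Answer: 1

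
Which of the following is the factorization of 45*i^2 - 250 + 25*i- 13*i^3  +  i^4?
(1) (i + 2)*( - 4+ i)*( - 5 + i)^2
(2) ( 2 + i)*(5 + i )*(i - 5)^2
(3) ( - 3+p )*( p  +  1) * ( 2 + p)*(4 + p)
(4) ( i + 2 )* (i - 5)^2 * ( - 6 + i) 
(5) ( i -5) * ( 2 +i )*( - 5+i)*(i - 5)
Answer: 5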